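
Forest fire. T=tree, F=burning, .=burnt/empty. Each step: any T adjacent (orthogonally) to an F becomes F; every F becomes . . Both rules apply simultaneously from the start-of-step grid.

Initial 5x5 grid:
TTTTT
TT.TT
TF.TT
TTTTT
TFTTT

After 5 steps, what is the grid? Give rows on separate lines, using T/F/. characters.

Step 1: 5 trees catch fire, 2 burn out
  TTTTT
  TF.TT
  F..TT
  TFTTT
  F.FTT
Step 2: 5 trees catch fire, 5 burn out
  TFTTT
  F..TT
  ...TT
  F.FTT
  ...FT
Step 3: 4 trees catch fire, 5 burn out
  F.FTT
  ...TT
  ...TT
  ...FT
  ....F
Step 4: 3 trees catch fire, 4 burn out
  ...FT
  ...TT
  ...FT
  ....F
  .....
Step 5: 3 trees catch fire, 3 burn out
  ....F
  ...FT
  ....F
  .....
  .....

....F
...FT
....F
.....
.....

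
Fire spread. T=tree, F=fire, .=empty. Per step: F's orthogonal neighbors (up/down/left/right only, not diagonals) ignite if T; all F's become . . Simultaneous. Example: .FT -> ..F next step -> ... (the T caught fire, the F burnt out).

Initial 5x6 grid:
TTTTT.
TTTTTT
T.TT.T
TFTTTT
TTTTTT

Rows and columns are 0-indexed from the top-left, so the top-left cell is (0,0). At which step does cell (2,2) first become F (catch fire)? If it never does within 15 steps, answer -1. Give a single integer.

Step 1: cell (2,2)='T' (+3 fires, +1 burnt)
Step 2: cell (2,2)='F' (+5 fires, +3 burnt)
  -> target ignites at step 2
Step 3: cell (2,2)='.' (+5 fires, +5 burnt)
Step 4: cell (2,2)='.' (+6 fires, +5 burnt)
Step 5: cell (2,2)='.' (+5 fires, +6 burnt)
Step 6: cell (2,2)='.' (+2 fires, +5 burnt)
Step 7: cell (2,2)='.' (+0 fires, +2 burnt)
  fire out at step 7

2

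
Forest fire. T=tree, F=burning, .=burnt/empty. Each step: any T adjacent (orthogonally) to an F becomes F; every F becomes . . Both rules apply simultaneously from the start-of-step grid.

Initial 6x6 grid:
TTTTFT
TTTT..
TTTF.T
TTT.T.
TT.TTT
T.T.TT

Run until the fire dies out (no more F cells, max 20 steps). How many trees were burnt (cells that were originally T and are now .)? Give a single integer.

Step 1: +4 fires, +2 burnt (F count now 4)
Step 2: +4 fires, +4 burnt (F count now 4)
Step 3: +4 fires, +4 burnt (F count now 4)
Step 4: +4 fires, +4 burnt (F count now 4)
Step 5: +1 fires, +4 burnt (F count now 1)
Step 6: +1 fires, +1 burnt (F count now 1)
Step 7: +0 fires, +1 burnt (F count now 0)
Fire out after step 7
Initially T: 26, now '.': 28
Total burnt (originally-T cells now '.'): 18

Answer: 18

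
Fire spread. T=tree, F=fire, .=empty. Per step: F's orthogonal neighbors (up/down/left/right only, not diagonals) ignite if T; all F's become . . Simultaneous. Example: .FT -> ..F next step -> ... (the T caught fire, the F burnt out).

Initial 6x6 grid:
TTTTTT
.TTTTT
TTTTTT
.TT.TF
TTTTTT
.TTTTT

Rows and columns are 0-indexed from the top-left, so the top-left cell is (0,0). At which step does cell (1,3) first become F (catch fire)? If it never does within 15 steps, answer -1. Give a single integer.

Step 1: cell (1,3)='T' (+3 fires, +1 burnt)
Step 2: cell (1,3)='T' (+4 fires, +3 burnt)
Step 3: cell (1,3)='T' (+5 fires, +4 burnt)
Step 4: cell (1,3)='F' (+5 fires, +5 burnt)
  -> target ignites at step 4
Step 5: cell (1,3)='.' (+6 fires, +5 burnt)
Step 6: cell (1,3)='.' (+6 fires, +6 burnt)
Step 7: cell (1,3)='.' (+1 fires, +6 burnt)
Step 8: cell (1,3)='.' (+1 fires, +1 burnt)
Step 9: cell (1,3)='.' (+0 fires, +1 burnt)
  fire out at step 9

4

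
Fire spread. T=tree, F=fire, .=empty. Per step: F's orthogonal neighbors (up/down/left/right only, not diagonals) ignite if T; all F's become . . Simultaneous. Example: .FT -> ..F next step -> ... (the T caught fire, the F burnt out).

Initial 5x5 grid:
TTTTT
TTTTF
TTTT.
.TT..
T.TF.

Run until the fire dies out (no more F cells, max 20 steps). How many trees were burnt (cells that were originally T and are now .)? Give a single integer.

Step 1: +3 fires, +2 burnt (F count now 3)
Step 2: +4 fires, +3 burnt (F count now 4)
Step 3: +4 fires, +4 burnt (F count now 4)
Step 4: +3 fires, +4 burnt (F count now 3)
Step 5: +2 fires, +3 burnt (F count now 2)
Step 6: +0 fires, +2 burnt (F count now 0)
Fire out after step 6
Initially T: 17, now '.': 24
Total burnt (originally-T cells now '.'): 16

Answer: 16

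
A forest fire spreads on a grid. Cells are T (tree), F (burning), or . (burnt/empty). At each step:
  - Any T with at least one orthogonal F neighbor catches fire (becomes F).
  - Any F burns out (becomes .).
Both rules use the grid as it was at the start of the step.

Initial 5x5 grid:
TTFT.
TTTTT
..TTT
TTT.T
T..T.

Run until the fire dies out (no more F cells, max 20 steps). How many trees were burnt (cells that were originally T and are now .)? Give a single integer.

Answer: 16

Derivation:
Step 1: +3 fires, +1 burnt (F count now 3)
Step 2: +4 fires, +3 burnt (F count now 4)
Step 3: +4 fires, +4 burnt (F count now 4)
Step 4: +2 fires, +4 burnt (F count now 2)
Step 5: +2 fires, +2 burnt (F count now 2)
Step 6: +1 fires, +2 burnt (F count now 1)
Step 7: +0 fires, +1 burnt (F count now 0)
Fire out after step 7
Initially T: 17, now '.': 24
Total burnt (originally-T cells now '.'): 16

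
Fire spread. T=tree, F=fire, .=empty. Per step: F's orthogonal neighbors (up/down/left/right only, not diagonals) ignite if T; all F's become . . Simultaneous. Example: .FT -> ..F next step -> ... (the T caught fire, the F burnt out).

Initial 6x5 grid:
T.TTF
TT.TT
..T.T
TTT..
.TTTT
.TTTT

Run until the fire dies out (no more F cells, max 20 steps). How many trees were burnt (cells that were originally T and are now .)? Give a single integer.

Answer: 5

Derivation:
Step 1: +2 fires, +1 burnt (F count now 2)
Step 2: +3 fires, +2 burnt (F count now 3)
Step 3: +0 fires, +3 burnt (F count now 0)
Fire out after step 3
Initially T: 20, now '.': 15
Total burnt (originally-T cells now '.'): 5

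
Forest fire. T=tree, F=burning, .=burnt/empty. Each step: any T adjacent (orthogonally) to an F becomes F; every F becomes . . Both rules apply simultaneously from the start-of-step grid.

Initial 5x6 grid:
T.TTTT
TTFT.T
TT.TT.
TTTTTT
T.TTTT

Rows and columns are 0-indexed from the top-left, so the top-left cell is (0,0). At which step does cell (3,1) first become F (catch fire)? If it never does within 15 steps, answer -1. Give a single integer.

Step 1: cell (3,1)='T' (+3 fires, +1 burnt)
Step 2: cell (3,1)='T' (+4 fires, +3 burnt)
Step 3: cell (3,1)='F' (+6 fires, +4 burnt)
  -> target ignites at step 3
Step 4: cell (3,1)='.' (+5 fires, +6 burnt)
Step 5: cell (3,1)='.' (+5 fires, +5 burnt)
Step 6: cell (3,1)='.' (+1 fires, +5 burnt)
Step 7: cell (3,1)='.' (+0 fires, +1 burnt)
  fire out at step 7

3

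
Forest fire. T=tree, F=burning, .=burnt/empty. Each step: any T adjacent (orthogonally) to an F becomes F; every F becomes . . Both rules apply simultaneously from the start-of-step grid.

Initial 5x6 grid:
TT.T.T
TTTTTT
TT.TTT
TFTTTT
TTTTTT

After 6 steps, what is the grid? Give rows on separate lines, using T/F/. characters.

Step 1: 4 trees catch fire, 1 burn out
  TT.T.T
  TTTTTT
  TF.TTT
  F.FTTT
  TFTTTT
Step 2: 5 trees catch fire, 4 burn out
  TT.T.T
  TFTTTT
  F..TTT
  ...FTT
  F.FTTT
Step 3: 6 trees catch fire, 5 burn out
  TF.T.T
  F.FTTT
  ...FTT
  ....FT
  ...FTT
Step 4: 5 trees catch fire, 6 burn out
  F..T.T
  ...FTT
  ....FT
  .....F
  ....FT
Step 5: 4 trees catch fire, 5 burn out
  ...F.T
  ....FT
  .....F
  ......
  .....F
Step 6: 1 trees catch fire, 4 burn out
  .....T
  .....F
  ......
  ......
  ......

.....T
.....F
......
......
......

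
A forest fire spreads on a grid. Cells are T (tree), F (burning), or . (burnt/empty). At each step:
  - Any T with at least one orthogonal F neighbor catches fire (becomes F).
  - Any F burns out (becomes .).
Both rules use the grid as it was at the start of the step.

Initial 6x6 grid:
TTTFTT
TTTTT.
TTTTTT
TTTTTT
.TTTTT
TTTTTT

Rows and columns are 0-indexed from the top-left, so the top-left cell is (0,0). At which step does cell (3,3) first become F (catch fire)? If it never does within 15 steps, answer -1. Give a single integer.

Step 1: cell (3,3)='T' (+3 fires, +1 burnt)
Step 2: cell (3,3)='T' (+5 fires, +3 burnt)
Step 3: cell (3,3)='F' (+5 fires, +5 burnt)
  -> target ignites at step 3
Step 4: cell (3,3)='.' (+6 fires, +5 burnt)
Step 5: cell (3,3)='.' (+6 fires, +6 burnt)
Step 6: cell (3,3)='.' (+5 fires, +6 burnt)
Step 7: cell (3,3)='.' (+2 fires, +5 burnt)
Step 8: cell (3,3)='.' (+1 fires, +2 burnt)
Step 9: cell (3,3)='.' (+0 fires, +1 burnt)
  fire out at step 9

3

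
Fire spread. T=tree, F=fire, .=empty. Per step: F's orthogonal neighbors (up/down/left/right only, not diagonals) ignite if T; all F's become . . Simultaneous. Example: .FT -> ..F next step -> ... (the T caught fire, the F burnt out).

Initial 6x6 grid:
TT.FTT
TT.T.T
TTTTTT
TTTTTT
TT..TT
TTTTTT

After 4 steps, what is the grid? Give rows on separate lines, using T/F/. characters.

Step 1: 2 trees catch fire, 1 burn out
  TT..FT
  TT.F.T
  TTTTTT
  TTTTTT
  TT..TT
  TTTTTT
Step 2: 2 trees catch fire, 2 burn out
  TT...F
  TT...T
  TTTFTT
  TTTTTT
  TT..TT
  TTTTTT
Step 3: 4 trees catch fire, 2 burn out
  TT....
  TT...F
  TTF.FT
  TTTFTT
  TT..TT
  TTTTTT
Step 4: 4 trees catch fire, 4 burn out
  TT....
  TT....
  TF...F
  TTF.FT
  TT..TT
  TTTTTT

TT....
TT....
TF...F
TTF.FT
TT..TT
TTTTTT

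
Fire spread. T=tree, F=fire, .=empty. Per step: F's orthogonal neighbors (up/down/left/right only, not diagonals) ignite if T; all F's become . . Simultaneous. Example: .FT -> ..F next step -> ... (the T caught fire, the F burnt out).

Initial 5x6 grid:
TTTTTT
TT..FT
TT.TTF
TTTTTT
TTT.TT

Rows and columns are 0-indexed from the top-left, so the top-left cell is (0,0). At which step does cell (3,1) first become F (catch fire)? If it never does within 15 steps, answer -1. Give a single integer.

Step 1: cell (3,1)='T' (+4 fires, +2 burnt)
Step 2: cell (3,1)='T' (+5 fires, +4 burnt)
Step 3: cell (3,1)='T' (+3 fires, +5 burnt)
Step 4: cell (3,1)='T' (+2 fires, +3 burnt)
Step 5: cell (3,1)='F' (+4 fires, +2 burnt)
  -> target ignites at step 5
Step 6: cell (3,1)='.' (+4 fires, +4 burnt)
Step 7: cell (3,1)='.' (+2 fires, +4 burnt)
Step 8: cell (3,1)='.' (+0 fires, +2 burnt)
  fire out at step 8

5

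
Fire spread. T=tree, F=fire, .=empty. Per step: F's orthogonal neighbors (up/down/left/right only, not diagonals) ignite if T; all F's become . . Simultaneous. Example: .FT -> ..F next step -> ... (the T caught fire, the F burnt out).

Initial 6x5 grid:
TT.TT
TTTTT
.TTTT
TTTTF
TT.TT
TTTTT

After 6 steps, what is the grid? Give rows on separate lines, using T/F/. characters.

Step 1: 3 trees catch fire, 1 burn out
  TT.TT
  TTTTT
  .TTTF
  TTTF.
  TT.TF
  TTTTT
Step 2: 5 trees catch fire, 3 burn out
  TT.TT
  TTTTF
  .TTF.
  TTF..
  TT.F.
  TTTTF
Step 3: 5 trees catch fire, 5 burn out
  TT.TF
  TTTF.
  .TF..
  TF...
  TT...
  TTTF.
Step 4: 6 trees catch fire, 5 burn out
  TT.F.
  TTF..
  .F...
  F....
  TF...
  TTF..
Step 5: 3 trees catch fire, 6 burn out
  TT...
  TF...
  .....
  .....
  F....
  TF...
Step 6: 3 trees catch fire, 3 burn out
  TF...
  F....
  .....
  .....
  .....
  F....

TF...
F....
.....
.....
.....
F....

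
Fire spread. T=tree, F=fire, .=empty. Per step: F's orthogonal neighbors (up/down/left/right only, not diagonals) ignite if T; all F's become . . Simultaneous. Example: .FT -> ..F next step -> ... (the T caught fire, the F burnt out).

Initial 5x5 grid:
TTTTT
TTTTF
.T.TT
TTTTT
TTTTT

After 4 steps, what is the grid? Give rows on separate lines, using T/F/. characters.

Step 1: 3 trees catch fire, 1 burn out
  TTTTF
  TTTF.
  .T.TF
  TTTTT
  TTTTT
Step 2: 4 trees catch fire, 3 burn out
  TTTF.
  TTF..
  .T.F.
  TTTTF
  TTTTT
Step 3: 4 trees catch fire, 4 burn out
  TTF..
  TF...
  .T...
  TTTF.
  TTTTF
Step 4: 5 trees catch fire, 4 burn out
  TF...
  F....
  .F...
  TTF..
  TTTF.

TF...
F....
.F...
TTF..
TTTF.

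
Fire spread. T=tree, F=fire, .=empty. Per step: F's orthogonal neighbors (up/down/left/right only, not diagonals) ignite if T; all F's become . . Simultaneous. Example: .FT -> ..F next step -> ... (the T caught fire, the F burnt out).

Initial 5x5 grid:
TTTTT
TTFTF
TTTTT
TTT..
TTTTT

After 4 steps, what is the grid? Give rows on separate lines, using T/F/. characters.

Step 1: 6 trees catch fire, 2 burn out
  TTFTF
  TF.F.
  TTFTF
  TTT..
  TTTTT
Step 2: 6 trees catch fire, 6 burn out
  TF.F.
  F....
  TF.F.
  TTF..
  TTTTT
Step 3: 4 trees catch fire, 6 burn out
  F....
  .....
  F....
  TF...
  TTFTT
Step 4: 3 trees catch fire, 4 burn out
  .....
  .....
  .....
  F....
  TF.FT

.....
.....
.....
F....
TF.FT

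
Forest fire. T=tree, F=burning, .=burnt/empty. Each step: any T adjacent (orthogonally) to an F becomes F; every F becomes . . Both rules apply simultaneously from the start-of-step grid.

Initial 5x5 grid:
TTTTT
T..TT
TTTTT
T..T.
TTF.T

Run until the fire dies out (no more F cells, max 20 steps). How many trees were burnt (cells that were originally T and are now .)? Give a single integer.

Answer: 17

Derivation:
Step 1: +1 fires, +1 burnt (F count now 1)
Step 2: +1 fires, +1 burnt (F count now 1)
Step 3: +1 fires, +1 burnt (F count now 1)
Step 4: +1 fires, +1 burnt (F count now 1)
Step 5: +2 fires, +1 burnt (F count now 2)
Step 6: +2 fires, +2 burnt (F count now 2)
Step 7: +2 fires, +2 burnt (F count now 2)
Step 8: +4 fires, +2 burnt (F count now 4)
Step 9: +2 fires, +4 burnt (F count now 2)
Step 10: +1 fires, +2 burnt (F count now 1)
Step 11: +0 fires, +1 burnt (F count now 0)
Fire out after step 11
Initially T: 18, now '.': 24
Total burnt (originally-T cells now '.'): 17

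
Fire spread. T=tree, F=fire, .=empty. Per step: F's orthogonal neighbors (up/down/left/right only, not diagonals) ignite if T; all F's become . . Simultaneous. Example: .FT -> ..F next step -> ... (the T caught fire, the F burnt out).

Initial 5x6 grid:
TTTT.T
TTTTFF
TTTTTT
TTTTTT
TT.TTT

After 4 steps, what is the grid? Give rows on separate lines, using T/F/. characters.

Step 1: 4 trees catch fire, 2 burn out
  TTTT.F
  TTTF..
  TTTTFF
  TTTTTT
  TT.TTT
Step 2: 5 trees catch fire, 4 burn out
  TTTF..
  TTF...
  TTTF..
  TTTTFF
  TT.TTT
Step 3: 6 trees catch fire, 5 burn out
  TTF...
  TF....
  TTF...
  TTTF..
  TT.TFF
Step 4: 5 trees catch fire, 6 burn out
  TF....
  F.....
  TF....
  TTF...
  TT.F..

TF....
F.....
TF....
TTF...
TT.F..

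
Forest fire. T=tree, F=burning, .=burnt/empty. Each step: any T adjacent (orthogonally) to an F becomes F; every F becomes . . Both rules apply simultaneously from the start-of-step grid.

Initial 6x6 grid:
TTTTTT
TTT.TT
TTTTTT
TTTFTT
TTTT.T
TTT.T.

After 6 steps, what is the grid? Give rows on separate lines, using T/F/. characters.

Step 1: 4 trees catch fire, 1 burn out
  TTTTTT
  TTT.TT
  TTTFTT
  TTF.FT
  TTTF.T
  TTT.T.
Step 2: 5 trees catch fire, 4 burn out
  TTTTTT
  TTT.TT
  TTF.FT
  TF...F
  TTF..T
  TTT.T.
Step 3: 8 trees catch fire, 5 burn out
  TTTTTT
  TTF.FT
  TF...F
  F.....
  TF...F
  TTF.T.
Step 4: 7 trees catch fire, 8 burn out
  TTFTFT
  TF...F
  F.....
  ......
  F.....
  TF..T.
Step 5: 5 trees catch fire, 7 burn out
  TF.F.F
  F.....
  ......
  ......
  ......
  F...T.
Step 6: 1 trees catch fire, 5 burn out
  F.....
  ......
  ......
  ......
  ......
  ....T.

F.....
......
......
......
......
....T.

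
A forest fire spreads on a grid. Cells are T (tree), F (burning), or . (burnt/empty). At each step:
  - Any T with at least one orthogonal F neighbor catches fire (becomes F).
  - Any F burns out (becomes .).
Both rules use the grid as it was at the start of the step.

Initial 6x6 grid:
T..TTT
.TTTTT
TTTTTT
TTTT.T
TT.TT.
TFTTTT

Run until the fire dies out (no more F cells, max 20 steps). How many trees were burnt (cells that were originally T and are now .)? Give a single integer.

Answer: 28

Derivation:
Step 1: +3 fires, +1 burnt (F count now 3)
Step 2: +3 fires, +3 burnt (F count now 3)
Step 3: +5 fires, +3 burnt (F count now 5)
Step 4: +6 fires, +5 burnt (F count now 6)
Step 5: +2 fires, +6 burnt (F count now 2)
Step 6: +2 fires, +2 burnt (F count now 2)
Step 7: +3 fires, +2 burnt (F count now 3)
Step 8: +3 fires, +3 burnt (F count now 3)
Step 9: +1 fires, +3 burnt (F count now 1)
Step 10: +0 fires, +1 burnt (F count now 0)
Fire out after step 10
Initially T: 29, now '.': 35
Total burnt (originally-T cells now '.'): 28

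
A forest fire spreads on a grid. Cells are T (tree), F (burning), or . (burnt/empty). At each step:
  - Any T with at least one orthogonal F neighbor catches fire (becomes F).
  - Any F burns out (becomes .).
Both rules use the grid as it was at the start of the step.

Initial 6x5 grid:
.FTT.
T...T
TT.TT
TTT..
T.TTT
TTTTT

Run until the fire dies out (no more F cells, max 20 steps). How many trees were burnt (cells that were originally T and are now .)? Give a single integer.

Answer: 2

Derivation:
Step 1: +1 fires, +1 burnt (F count now 1)
Step 2: +1 fires, +1 burnt (F count now 1)
Step 3: +0 fires, +1 burnt (F count now 0)
Fire out after step 3
Initially T: 20, now '.': 12
Total burnt (originally-T cells now '.'): 2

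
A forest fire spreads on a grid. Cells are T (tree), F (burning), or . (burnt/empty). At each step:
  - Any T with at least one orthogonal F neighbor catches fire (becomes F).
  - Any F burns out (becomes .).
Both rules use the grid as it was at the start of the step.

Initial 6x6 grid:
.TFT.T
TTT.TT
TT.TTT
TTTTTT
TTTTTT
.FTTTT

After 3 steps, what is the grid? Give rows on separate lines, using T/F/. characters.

Step 1: 5 trees catch fire, 2 burn out
  .F.F.T
  TTF.TT
  TT.TTT
  TTTTTT
  TFTTTT
  ..FTTT
Step 2: 5 trees catch fire, 5 burn out
  .....T
  TF..TT
  TT.TTT
  TFTTTT
  F.FTTT
  ...FTT
Step 3: 6 trees catch fire, 5 burn out
  .....T
  F...TT
  TF.TTT
  F.FTTT
  ...FTT
  ....FT

.....T
F...TT
TF.TTT
F.FTTT
...FTT
....FT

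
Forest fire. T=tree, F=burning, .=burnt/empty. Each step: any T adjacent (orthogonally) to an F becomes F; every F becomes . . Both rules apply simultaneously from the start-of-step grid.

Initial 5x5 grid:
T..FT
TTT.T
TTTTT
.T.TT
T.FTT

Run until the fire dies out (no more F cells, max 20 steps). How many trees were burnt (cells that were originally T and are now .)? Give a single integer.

Step 1: +2 fires, +2 burnt (F count now 2)
Step 2: +3 fires, +2 burnt (F count now 3)
Step 3: +3 fires, +3 burnt (F count now 3)
Step 4: +1 fires, +3 burnt (F count now 1)
Step 5: +2 fires, +1 burnt (F count now 2)
Step 6: +3 fires, +2 burnt (F count now 3)
Step 7: +1 fires, +3 burnt (F count now 1)
Step 8: +1 fires, +1 burnt (F count now 1)
Step 9: +0 fires, +1 burnt (F count now 0)
Fire out after step 9
Initially T: 17, now '.': 24
Total burnt (originally-T cells now '.'): 16

Answer: 16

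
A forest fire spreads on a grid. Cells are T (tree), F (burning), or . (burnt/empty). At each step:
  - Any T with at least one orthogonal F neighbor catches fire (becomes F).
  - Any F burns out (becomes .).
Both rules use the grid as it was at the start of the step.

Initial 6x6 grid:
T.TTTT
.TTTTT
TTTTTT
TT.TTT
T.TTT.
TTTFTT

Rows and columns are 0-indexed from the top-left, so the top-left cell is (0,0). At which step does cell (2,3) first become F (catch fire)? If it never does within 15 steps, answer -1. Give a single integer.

Step 1: cell (2,3)='T' (+3 fires, +1 burnt)
Step 2: cell (2,3)='T' (+5 fires, +3 burnt)
Step 3: cell (2,3)='F' (+3 fires, +5 burnt)
  -> target ignites at step 3
Step 4: cell (2,3)='.' (+5 fires, +3 burnt)
Step 5: cell (2,3)='.' (+6 fires, +5 burnt)
Step 6: cell (2,3)='.' (+6 fires, +6 burnt)
Step 7: cell (2,3)='.' (+1 fires, +6 burnt)
Step 8: cell (2,3)='.' (+0 fires, +1 burnt)
  fire out at step 8

3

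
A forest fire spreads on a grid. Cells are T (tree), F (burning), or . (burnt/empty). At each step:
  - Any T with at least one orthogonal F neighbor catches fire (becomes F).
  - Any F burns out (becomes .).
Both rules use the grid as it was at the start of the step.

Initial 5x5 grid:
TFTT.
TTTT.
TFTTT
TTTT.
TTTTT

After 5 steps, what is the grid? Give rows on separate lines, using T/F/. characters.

Step 1: 6 trees catch fire, 2 burn out
  F.FT.
  TFTT.
  F.FTT
  TFTT.
  TTTTT
Step 2: 7 trees catch fire, 6 burn out
  ...F.
  F.FT.
  ...FT
  F.FT.
  TFTTT
Step 3: 5 trees catch fire, 7 burn out
  .....
  ...F.
  ....F
  ...F.
  F.FTT
Step 4: 1 trees catch fire, 5 burn out
  .....
  .....
  .....
  .....
  ...FT
Step 5: 1 trees catch fire, 1 burn out
  .....
  .....
  .....
  .....
  ....F

.....
.....
.....
.....
....F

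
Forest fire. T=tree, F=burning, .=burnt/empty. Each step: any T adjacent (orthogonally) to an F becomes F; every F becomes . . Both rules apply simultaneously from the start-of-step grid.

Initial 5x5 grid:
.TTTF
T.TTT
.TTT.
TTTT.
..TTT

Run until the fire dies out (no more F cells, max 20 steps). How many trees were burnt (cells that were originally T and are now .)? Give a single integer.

Answer: 16

Derivation:
Step 1: +2 fires, +1 burnt (F count now 2)
Step 2: +2 fires, +2 burnt (F count now 2)
Step 3: +3 fires, +2 burnt (F count now 3)
Step 4: +2 fires, +3 burnt (F count now 2)
Step 5: +3 fires, +2 burnt (F count now 3)
Step 6: +3 fires, +3 burnt (F count now 3)
Step 7: +1 fires, +3 burnt (F count now 1)
Step 8: +0 fires, +1 burnt (F count now 0)
Fire out after step 8
Initially T: 17, now '.': 24
Total burnt (originally-T cells now '.'): 16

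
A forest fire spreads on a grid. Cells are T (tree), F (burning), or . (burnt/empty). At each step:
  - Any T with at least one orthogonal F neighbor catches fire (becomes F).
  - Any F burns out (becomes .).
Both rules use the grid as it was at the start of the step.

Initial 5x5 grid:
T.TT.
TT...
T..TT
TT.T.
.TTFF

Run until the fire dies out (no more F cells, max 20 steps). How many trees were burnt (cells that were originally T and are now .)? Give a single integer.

Answer: 11

Derivation:
Step 1: +2 fires, +2 burnt (F count now 2)
Step 2: +2 fires, +2 burnt (F count now 2)
Step 3: +2 fires, +2 burnt (F count now 2)
Step 4: +1 fires, +2 burnt (F count now 1)
Step 5: +1 fires, +1 burnt (F count now 1)
Step 6: +1 fires, +1 burnt (F count now 1)
Step 7: +2 fires, +1 burnt (F count now 2)
Step 8: +0 fires, +2 burnt (F count now 0)
Fire out after step 8
Initially T: 13, now '.': 23
Total burnt (originally-T cells now '.'): 11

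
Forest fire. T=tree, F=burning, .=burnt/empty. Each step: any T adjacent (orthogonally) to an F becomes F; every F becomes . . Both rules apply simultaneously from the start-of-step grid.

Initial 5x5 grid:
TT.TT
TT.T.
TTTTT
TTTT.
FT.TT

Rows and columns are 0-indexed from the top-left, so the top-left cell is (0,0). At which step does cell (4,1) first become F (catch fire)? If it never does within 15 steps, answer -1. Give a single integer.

Step 1: cell (4,1)='F' (+2 fires, +1 burnt)
  -> target ignites at step 1
Step 2: cell (4,1)='.' (+2 fires, +2 burnt)
Step 3: cell (4,1)='.' (+3 fires, +2 burnt)
Step 4: cell (4,1)='.' (+4 fires, +3 burnt)
Step 5: cell (4,1)='.' (+3 fires, +4 burnt)
Step 6: cell (4,1)='.' (+3 fires, +3 burnt)
Step 7: cell (4,1)='.' (+1 fires, +3 burnt)
Step 8: cell (4,1)='.' (+1 fires, +1 burnt)
Step 9: cell (4,1)='.' (+0 fires, +1 burnt)
  fire out at step 9

1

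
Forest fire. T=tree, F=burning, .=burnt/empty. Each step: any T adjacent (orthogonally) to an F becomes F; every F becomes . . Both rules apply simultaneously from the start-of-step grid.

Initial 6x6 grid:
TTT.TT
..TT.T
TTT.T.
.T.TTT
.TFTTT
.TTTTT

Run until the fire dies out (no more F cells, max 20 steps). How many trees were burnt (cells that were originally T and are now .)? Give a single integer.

Answer: 22

Derivation:
Step 1: +3 fires, +1 burnt (F count now 3)
Step 2: +5 fires, +3 burnt (F count now 5)
Step 3: +4 fires, +5 burnt (F count now 4)
Step 4: +5 fires, +4 burnt (F count now 5)
Step 5: +1 fires, +5 burnt (F count now 1)
Step 6: +2 fires, +1 burnt (F count now 2)
Step 7: +1 fires, +2 burnt (F count now 1)
Step 8: +1 fires, +1 burnt (F count now 1)
Step 9: +0 fires, +1 burnt (F count now 0)
Fire out after step 9
Initially T: 25, now '.': 33
Total burnt (originally-T cells now '.'): 22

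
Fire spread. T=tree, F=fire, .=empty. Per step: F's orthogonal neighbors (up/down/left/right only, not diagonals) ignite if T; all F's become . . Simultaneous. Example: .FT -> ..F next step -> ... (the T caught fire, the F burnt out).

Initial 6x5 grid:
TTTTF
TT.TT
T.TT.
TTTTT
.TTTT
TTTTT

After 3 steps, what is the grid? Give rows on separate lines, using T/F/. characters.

Step 1: 2 trees catch fire, 1 burn out
  TTTF.
  TT.TF
  T.TT.
  TTTTT
  .TTTT
  TTTTT
Step 2: 2 trees catch fire, 2 burn out
  TTF..
  TT.F.
  T.TT.
  TTTTT
  .TTTT
  TTTTT
Step 3: 2 trees catch fire, 2 burn out
  TF...
  TT...
  T.TF.
  TTTTT
  .TTTT
  TTTTT

TF...
TT...
T.TF.
TTTTT
.TTTT
TTTTT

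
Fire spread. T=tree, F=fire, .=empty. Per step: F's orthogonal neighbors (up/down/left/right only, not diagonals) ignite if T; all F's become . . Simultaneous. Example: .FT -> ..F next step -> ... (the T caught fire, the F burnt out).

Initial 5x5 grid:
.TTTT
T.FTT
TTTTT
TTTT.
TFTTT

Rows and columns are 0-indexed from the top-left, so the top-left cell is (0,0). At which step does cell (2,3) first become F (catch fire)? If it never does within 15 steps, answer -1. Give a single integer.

Step 1: cell (2,3)='T' (+6 fires, +2 burnt)
Step 2: cell (2,3)='F' (+8 fires, +6 burnt)
  -> target ignites at step 2
Step 3: cell (2,3)='.' (+5 fires, +8 burnt)
Step 4: cell (2,3)='.' (+1 fires, +5 burnt)
Step 5: cell (2,3)='.' (+0 fires, +1 burnt)
  fire out at step 5

2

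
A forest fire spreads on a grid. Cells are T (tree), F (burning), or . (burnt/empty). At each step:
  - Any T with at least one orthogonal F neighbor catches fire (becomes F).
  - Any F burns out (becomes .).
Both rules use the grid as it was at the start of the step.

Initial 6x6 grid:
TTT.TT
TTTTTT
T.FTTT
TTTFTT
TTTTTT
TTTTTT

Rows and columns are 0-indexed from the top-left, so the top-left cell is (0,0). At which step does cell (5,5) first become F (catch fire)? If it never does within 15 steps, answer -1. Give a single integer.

Step 1: cell (5,5)='T' (+5 fires, +2 burnt)
Step 2: cell (5,5)='T' (+9 fires, +5 burnt)
Step 3: cell (5,5)='T' (+9 fires, +9 burnt)
Step 4: cell (5,5)='F' (+7 fires, +9 burnt)
  -> target ignites at step 4
Step 5: cell (5,5)='.' (+2 fires, +7 burnt)
Step 6: cell (5,5)='.' (+0 fires, +2 burnt)
  fire out at step 6

4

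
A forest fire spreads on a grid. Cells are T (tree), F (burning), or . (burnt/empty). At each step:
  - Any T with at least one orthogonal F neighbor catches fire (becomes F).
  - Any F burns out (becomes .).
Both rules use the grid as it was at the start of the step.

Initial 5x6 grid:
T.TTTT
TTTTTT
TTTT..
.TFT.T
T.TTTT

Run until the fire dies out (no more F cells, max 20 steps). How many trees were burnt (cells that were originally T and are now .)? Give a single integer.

Step 1: +4 fires, +1 burnt (F count now 4)
Step 2: +4 fires, +4 burnt (F count now 4)
Step 3: +5 fires, +4 burnt (F count now 5)
Step 4: +4 fires, +5 burnt (F count now 4)
Step 5: +4 fires, +4 burnt (F count now 4)
Step 6: +1 fires, +4 burnt (F count now 1)
Step 7: +0 fires, +1 burnt (F count now 0)
Fire out after step 7
Initially T: 23, now '.': 29
Total burnt (originally-T cells now '.'): 22

Answer: 22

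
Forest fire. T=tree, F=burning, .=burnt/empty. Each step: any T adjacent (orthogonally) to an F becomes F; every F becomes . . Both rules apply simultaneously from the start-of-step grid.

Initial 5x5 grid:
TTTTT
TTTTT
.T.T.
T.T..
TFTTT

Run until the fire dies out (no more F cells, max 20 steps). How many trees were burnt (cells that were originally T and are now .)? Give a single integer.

Answer: 6

Derivation:
Step 1: +2 fires, +1 burnt (F count now 2)
Step 2: +3 fires, +2 burnt (F count now 3)
Step 3: +1 fires, +3 burnt (F count now 1)
Step 4: +0 fires, +1 burnt (F count now 0)
Fire out after step 4
Initially T: 18, now '.': 13
Total burnt (originally-T cells now '.'): 6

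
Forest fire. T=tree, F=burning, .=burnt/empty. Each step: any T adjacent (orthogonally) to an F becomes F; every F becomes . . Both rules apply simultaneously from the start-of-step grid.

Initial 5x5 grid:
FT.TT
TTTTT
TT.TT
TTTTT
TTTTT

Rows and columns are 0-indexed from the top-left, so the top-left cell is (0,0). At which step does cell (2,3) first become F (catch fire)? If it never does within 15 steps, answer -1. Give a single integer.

Step 1: cell (2,3)='T' (+2 fires, +1 burnt)
Step 2: cell (2,3)='T' (+2 fires, +2 burnt)
Step 3: cell (2,3)='T' (+3 fires, +2 burnt)
Step 4: cell (2,3)='T' (+3 fires, +3 burnt)
Step 5: cell (2,3)='F' (+5 fires, +3 burnt)
  -> target ignites at step 5
Step 6: cell (2,3)='.' (+4 fires, +5 burnt)
Step 7: cell (2,3)='.' (+2 fires, +4 burnt)
Step 8: cell (2,3)='.' (+1 fires, +2 burnt)
Step 9: cell (2,3)='.' (+0 fires, +1 burnt)
  fire out at step 9

5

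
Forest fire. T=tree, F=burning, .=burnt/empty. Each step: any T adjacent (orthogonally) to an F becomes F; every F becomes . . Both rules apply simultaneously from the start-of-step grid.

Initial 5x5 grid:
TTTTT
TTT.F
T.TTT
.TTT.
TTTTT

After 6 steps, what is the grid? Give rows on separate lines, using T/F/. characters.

Step 1: 2 trees catch fire, 1 burn out
  TTTTF
  TTT..
  T.TTF
  .TTT.
  TTTTT
Step 2: 2 trees catch fire, 2 burn out
  TTTF.
  TTT..
  T.TF.
  .TTT.
  TTTTT
Step 3: 3 trees catch fire, 2 burn out
  TTF..
  TTT..
  T.F..
  .TTF.
  TTTTT
Step 4: 4 trees catch fire, 3 burn out
  TF...
  TTF..
  T....
  .TF..
  TTTFT
Step 5: 5 trees catch fire, 4 burn out
  F....
  TF...
  T....
  .F...
  TTF.F
Step 6: 2 trees catch fire, 5 burn out
  .....
  F....
  T....
  .....
  TF...

.....
F....
T....
.....
TF...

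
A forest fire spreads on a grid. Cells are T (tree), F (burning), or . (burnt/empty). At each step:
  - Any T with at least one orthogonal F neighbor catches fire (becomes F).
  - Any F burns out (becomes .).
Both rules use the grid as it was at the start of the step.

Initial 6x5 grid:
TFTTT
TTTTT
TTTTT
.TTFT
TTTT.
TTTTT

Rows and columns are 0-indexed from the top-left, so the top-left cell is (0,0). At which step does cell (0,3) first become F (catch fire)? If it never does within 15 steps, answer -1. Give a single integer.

Step 1: cell (0,3)='T' (+7 fires, +2 burnt)
Step 2: cell (0,3)='F' (+10 fires, +7 burnt)
  -> target ignites at step 2
Step 3: cell (0,3)='.' (+6 fires, +10 burnt)
Step 4: cell (0,3)='.' (+2 fires, +6 burnt)
Step 5: cell (0,3)='.' (+1 fires, +2 burnt)
Step 6: cell (0,3)='.' (+0 fires, +1 burnt)
  fire out at step 6

2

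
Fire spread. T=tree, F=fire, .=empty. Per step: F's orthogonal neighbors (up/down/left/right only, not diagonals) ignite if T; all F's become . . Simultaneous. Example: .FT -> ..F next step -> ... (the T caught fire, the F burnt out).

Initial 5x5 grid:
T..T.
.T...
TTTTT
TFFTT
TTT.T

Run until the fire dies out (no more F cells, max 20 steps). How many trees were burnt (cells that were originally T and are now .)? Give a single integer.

Answer: 13

Derivation:
Step 1: +6 fires, +2 burnt (F count now 6)
Step 2: +5 fires, +6 burnt (F count now 5)
Step 3: +2 fires, +5 burnt (F count now 2)
Step 4: +0 fires, +2 burnt (F count now 0)
Fire out after step 4
Initially T: 15, now '.': 23
Total burnt (originally-T cells now '.'): 13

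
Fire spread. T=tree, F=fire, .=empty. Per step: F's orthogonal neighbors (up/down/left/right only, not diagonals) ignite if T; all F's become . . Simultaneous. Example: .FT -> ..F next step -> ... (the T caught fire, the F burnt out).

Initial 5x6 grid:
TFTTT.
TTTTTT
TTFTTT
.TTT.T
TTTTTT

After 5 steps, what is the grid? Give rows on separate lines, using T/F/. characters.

Step 1: 7 trees catch fire, 2 burn out
  F.FTT.
  TFFTTT
  TF.FTT
  .TFT.T
  TTTTTT
Step 2: 8 trees catch fire, 7 burn out
  ...FT.
  F..FTT
  F...FT
  .F.F.T
  TTFTTT
Step 3: 5 trees catch fire, 8 burn out
  ....F.
  ....FT
  .....F
  .....T
  TF.FTT
Step 4: 4 trees catch fire, 5 burn out
  ......
  .....F
  ......
  .....F
  F...FT
Step 5: 1 trees catch fire, 4 burn out
  ......
  ......
  ......
  ......
  .....F

......
......
......
......
.....F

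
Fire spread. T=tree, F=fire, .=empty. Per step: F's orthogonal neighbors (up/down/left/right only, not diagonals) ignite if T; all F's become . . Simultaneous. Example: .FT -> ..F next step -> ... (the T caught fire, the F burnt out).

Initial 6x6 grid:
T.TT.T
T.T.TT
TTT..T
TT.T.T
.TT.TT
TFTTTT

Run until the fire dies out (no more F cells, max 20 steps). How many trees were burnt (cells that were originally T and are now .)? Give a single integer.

Step 1: +3 fires, +1 burnt (F count now 3)
Step 2: +3 fires, +3 burnt (F count now 3)
Step 3: +3 fires, +3 burnt (F count now 3)
Step 4: +4 fires, +3 burnt (F count now 4)
Step 5: +3 fires, +4 burnt (F count now 3)
Step 6: +3 fires, +3 burnt (F count now 3)
Step 7: +2 fires, +3 burnt (F count now 2)
Step 8: +1 fires, +2 burnt (F count now 1)
Step 9: +2 fires, +1 burnt (F count now 2)
Step 10: +0 fires, +2 burnt (F count now 0)
Fire out after step 10
Initially T: 25, now '.': 35
Total burnt (originally-T cells now '.'): 24

Answer: 24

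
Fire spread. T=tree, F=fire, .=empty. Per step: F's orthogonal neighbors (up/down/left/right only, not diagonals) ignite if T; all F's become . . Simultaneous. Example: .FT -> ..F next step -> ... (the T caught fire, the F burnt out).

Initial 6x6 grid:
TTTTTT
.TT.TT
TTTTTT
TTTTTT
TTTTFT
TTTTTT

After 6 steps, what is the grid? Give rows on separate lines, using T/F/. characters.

Step 1: 4 trees catch fire, 1 burn out
  TTTTTT
  .TT.TT
  TTTTTT
  TTTTFT
  TTTF.F
  TTTTFT
Step 2: 6 trees catch fire, 4 burn out
  TTTTTT
  .TT.TT
  TTTTFT
  TTTF.F
  TTF...
  TTTF.F
Step 3: 6 trees catch fire, 6 burn out
  TTTTTT
  .TT.FT
  TTTF.F
  TTF...
  TF....
  TTF...
Step 4: 6 trees catch fire, 6 burn out
  TTTTFT
  .TT..F
  TTF...
  TF....
  F.....
  TF....
Step 5: 6 trees catch fire, 6 burn out
  TTTF.F
  .TF...
  TF....
  F.....
  ......
  F.....
Step 6: 3 trees catch fire, 6 burn out
  TTF...
  .F....
  F.....
  ......
  ......
  ......

TTF...
.F....
F.....
......
......
......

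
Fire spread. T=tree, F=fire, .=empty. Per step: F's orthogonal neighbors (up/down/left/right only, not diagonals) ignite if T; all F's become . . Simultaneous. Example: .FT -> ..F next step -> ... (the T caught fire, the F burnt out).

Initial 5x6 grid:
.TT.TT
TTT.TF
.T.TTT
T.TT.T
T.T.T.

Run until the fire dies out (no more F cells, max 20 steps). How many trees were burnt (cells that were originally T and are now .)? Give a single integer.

Answer: 10

Derivation:
Step 1: +3 fires, +1 burnt (F count now 3)
Step 2: +3 fires, +3 burnt (F count now 3)
Step 3: +1 fires, +3 burnt (F count now 1)
Step 4: +1 fires, +1 burnt (F count now 1)
Step 5: +1 fires, +1 burnt (F count now 1)
Step 6: +1 fires, +1 burnt (F count now 1)
Step 7: +0 fires, +1 burnt (F count now 0)
Fire out after step 7
Initially T: 19, now '.': 21
Total burnt (originally-T cells now '.'): 10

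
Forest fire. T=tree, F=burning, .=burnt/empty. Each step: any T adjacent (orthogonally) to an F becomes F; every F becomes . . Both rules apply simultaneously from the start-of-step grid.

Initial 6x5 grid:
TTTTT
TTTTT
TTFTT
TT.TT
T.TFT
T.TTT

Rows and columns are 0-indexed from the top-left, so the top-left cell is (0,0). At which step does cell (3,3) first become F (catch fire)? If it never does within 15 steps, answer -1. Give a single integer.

Step 1: cell (3,3)='F' (+7 fires, +2 burnt)
  -> target ignites at step 1
Step 2: cell (3,3)='.' (+9 fires, +7 burnt)
Step 3: cell (3,3)='.' (+5 fires, +9 burnt)
Step 4: cell (3,3)='.' (+3 fires, +5 burnt)
Step 5: cell (3,3)='.' (+1 fires, +3 burnt)
Step 6: cell (3,3)='.' (+0 fires, +1 burnt)
  fire out at step 6

1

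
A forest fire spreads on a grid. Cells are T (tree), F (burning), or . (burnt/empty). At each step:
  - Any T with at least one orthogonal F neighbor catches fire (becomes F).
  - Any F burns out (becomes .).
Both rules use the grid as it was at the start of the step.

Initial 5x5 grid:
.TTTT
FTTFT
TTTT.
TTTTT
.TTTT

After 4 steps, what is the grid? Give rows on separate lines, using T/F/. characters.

Step 1: 6 trees catch fire, 2 burn out
  .TTFT
  .FF.F
  FTTF.
  TTTTT
  .TTTT
Step 2: 7 trees catch fire, 6 burn out
  .FF.F
  .....
  .FF..
  FTTFT
  .TTTT
Step 3: 4 trees catch fire, 7 burn out
  .....
  .....
  .....
  .FF.F
  .TTFT
Step 4: 3 trees catch fire, 4 burn out
  .....
  .....
  .....
  .....
  .FF.F

.....
.....
.....
.....
.FF.F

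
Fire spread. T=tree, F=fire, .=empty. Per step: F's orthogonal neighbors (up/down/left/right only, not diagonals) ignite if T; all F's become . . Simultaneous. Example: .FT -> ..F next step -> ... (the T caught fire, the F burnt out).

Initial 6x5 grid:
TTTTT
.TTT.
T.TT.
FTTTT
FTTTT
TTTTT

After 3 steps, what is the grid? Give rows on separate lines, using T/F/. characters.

Step 1: 4 trees catch fire, 2 burn out
  TTTTT
  .TTT.
  F.TT.
  .FTTT
  .FTTT
  FTTTT
Step 2: 3 trees catch fire, 4 burn out
  TTTTT
  .TTT.
  ..TT.
  ..FTT
  ..FTT
  .FTTT
Step 3: 4 trees catch fire, 3 burn out
  TTTTT
  .TTT.
  ..FT.
  ...FT
  ...FT
  ..FTT

TTTTT
.TTT.
..FT.
...FT
...FT
..FTT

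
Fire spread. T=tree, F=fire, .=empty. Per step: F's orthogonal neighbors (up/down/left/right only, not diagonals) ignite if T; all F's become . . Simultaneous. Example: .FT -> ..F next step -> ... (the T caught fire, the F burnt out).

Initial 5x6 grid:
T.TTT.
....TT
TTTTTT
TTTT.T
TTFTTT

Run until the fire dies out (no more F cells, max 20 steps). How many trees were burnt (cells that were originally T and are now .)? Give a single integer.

Answer: 21

Derivation:
Step 1: +3 fires, +1 burnt (F count now 3)
Step 2: +5 fires, +3 burnt (F count now 5)
Step 3: +4 fires, +5 burnt (F count now 4)
Step 4: +3 fires, +4 burnt (F count now 3)
Step 5: +2 fires, +3 burnt (F count now 2)
Step 6: +2 fires, +2 burnt (F count now 2)
Step 7: +1 fires, +2 burnt (F count now 1)
Step 8: +1 fires, +1 burnt (F count now 1)
Step 9: +0 fires, +1 burnt (F count now 0)
Fire out after step 9
Initially T: 22, now '.': 29
Total burnt (originally-T cells now '.'): 21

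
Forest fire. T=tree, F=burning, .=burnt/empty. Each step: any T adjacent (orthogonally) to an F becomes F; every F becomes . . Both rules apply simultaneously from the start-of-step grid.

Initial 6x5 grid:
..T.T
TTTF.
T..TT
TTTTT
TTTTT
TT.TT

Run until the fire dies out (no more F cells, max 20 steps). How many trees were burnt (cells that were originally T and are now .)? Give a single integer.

Step 1: +2 fires, +1 burnt (F count now 2)
Step 2: +4 fires, +2 burnt (F count now 4)
Step 3: +4 fires, +4 burnt (F count now 4)
Step 4: +5 fires, +4 burnt (F count now 5)
Step 5: +3 fires, +5 burnt (F count now 3)
Step 6: +2 fires, +3 burnt (F count now 2)
Step 7: +1 fires, +2 burnt (F count now 1)
Step 8: +0 fires, +1 burnt (F count now 0)
Fire out after step 8
Initially T: 22, now '.': 29
Total burnt (originally-T cells now '.'): 21

Answer: 21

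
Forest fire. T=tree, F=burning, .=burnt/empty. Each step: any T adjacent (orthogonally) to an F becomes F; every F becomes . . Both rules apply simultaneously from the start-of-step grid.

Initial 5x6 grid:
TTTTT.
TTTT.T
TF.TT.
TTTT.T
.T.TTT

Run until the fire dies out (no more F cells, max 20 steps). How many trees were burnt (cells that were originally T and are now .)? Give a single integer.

Answer: 21

Derivation:
Step 1: +3 fires, +1 burnt (F count now 3)
Step 2: +6 fires, +3 burnt (F count now 6)
Step 3: +4 fires, +6 burnt (F count now 4)
Step 4: +3 fires, +4 burnt (F count now 3)
Step 5: +3 fires, +3 burnt (F count now 3)
Step 6: +1 fires, +3 burnt (F count now 1)
Step 7: +1 fires, +1 burnt (F count now 1)
Step 8: +0 fires, +1 burnt (F count now 0)
Fire out after step 8
Initially T: 22, now '.': 29
Total burnt (originally-T cells now '.'): 21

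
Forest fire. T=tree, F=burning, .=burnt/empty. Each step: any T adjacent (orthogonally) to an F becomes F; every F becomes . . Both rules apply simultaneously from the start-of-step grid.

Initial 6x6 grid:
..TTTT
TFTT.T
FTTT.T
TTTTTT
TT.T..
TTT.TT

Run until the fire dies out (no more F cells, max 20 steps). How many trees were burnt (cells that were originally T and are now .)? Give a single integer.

Step 1: +4 fires, +2 burnt (F count now 4)
Step 2: +5 fires, +4 burnt (F count now 5)
Step 3: +5 fires, +5 burnt (F count now 5)
Step 4: +3 fires, +5 burnt (F count now 3)
Step 5: +4 fires, +3 burnt (F count now 4)
Step 6: +2 fires, +4 burnt (F count now 2)
Step 7: +1 fires, +2 burnt (F count now 1)
Step 8: +0 fires, +1 burnt (F count now 0)
Fire out after step 8
Initially T: 26, now '.': 34
Total burnt (originally-T cells now '.'): 24

Answer: 24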